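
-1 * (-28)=28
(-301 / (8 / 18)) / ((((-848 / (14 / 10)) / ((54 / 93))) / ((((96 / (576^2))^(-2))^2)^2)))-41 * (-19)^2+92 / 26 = 1411018795852754940355093348654343 / 106795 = 13212405036310266776113990000.00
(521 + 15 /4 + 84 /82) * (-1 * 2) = -1051.55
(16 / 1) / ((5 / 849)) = 13584 / 5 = 2716.80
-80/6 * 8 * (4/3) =-1280/9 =-142.22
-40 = -40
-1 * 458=-458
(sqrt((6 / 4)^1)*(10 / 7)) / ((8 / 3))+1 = 15*sqrt(6) / 56+1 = 1.66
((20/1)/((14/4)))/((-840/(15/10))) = -1/98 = -0.01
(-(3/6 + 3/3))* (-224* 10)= 3360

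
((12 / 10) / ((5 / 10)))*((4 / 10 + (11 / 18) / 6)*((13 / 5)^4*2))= 15480062 / 140625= 110.08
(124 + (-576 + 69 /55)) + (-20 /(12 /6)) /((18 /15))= -75748 /165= -459.08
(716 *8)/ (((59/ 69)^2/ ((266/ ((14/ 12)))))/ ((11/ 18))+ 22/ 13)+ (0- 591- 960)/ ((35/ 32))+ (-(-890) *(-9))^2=6575015371717116/ 102475135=64162056.21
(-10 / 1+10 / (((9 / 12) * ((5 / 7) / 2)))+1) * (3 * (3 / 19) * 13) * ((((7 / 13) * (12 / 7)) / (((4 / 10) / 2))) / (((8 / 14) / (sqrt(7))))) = 26775 * sqrt(7) / 19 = 3728.42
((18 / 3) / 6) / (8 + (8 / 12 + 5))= 0.07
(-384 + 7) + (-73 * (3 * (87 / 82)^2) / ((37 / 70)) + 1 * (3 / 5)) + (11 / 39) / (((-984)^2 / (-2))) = -2943859089763 / 3492983520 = -842.79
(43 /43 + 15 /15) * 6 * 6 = 72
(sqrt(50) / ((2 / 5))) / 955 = 5 * sqrt(2) / 382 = 0.02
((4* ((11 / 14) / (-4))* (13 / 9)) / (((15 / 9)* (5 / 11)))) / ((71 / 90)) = -4719 / 2485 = -1.90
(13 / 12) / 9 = 13 / 108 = 0.12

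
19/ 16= 1.19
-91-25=-116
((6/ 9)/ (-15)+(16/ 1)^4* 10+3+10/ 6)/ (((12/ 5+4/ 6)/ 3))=14745704/ 23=641117.57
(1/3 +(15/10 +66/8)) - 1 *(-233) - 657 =-4967/12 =-413.92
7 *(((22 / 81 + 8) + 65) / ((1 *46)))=41545 / 3726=11.15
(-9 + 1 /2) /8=-1.06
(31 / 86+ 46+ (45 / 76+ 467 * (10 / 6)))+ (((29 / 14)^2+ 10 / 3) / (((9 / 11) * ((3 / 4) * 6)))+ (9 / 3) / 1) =32310901477 / 38912076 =830.36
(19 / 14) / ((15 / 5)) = 19 / 42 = 0.45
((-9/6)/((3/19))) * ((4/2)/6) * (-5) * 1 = 95/6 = 15.83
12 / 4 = 3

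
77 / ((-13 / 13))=-77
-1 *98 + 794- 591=105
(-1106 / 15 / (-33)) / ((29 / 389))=430234 / 14355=29.97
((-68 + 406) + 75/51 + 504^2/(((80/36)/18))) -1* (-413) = 174953976/85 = 2058282.07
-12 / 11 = -1.09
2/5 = 0.40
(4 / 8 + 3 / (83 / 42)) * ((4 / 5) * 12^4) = 2778624 / 83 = 33477.40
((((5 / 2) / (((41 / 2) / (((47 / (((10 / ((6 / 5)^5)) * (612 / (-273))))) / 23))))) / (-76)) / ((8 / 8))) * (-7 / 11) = -2425059 / 10470246875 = -0.00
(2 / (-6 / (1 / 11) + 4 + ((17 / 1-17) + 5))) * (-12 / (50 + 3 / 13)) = 104 / 12407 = 0.01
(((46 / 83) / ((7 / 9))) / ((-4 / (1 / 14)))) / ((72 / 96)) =-69 / 4067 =-0.02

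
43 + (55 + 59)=157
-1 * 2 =-2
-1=-1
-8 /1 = -8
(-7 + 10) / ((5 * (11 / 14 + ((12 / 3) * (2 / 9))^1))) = 378 / 1055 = 0.36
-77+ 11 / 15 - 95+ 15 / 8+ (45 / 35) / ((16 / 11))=-283093 / 1680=-168.51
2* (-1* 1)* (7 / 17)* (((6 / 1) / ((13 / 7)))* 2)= -1176 / 221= -5.32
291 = 291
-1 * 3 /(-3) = 1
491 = 491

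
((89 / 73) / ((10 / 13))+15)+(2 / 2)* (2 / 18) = 109693 / 6570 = 16.70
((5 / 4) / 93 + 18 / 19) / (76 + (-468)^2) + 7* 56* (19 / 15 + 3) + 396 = 1067776081517 / 516199600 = 2068.53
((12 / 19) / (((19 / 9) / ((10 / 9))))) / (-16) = -15 / 722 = -0.02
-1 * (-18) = 18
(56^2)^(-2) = 1/9834496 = 0.00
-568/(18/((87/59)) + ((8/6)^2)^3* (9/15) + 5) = -20013480/725069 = -27.60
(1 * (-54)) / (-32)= 27 / 16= 1.69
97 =97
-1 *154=-154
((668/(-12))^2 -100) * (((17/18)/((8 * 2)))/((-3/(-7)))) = 3211691/7776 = 413.03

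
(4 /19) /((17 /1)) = 4 /323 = 0.01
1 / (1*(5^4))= 1 / 625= 0.00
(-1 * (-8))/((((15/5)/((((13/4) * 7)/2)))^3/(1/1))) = 753571/1728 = 436.09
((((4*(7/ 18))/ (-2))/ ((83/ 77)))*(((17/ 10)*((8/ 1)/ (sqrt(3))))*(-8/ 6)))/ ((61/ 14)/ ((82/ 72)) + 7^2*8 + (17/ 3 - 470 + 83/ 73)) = -1535792104*sqrt(3)/ 23723461305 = -0.11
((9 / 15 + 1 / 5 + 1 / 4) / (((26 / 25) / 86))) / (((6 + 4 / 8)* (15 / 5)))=4.45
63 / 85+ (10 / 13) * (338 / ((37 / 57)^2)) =71889147 / 116365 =617.79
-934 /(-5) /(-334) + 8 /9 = 2477 /7515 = 0.33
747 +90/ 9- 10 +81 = 828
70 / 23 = 3.04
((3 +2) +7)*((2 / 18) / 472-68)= -288863 / 354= -816.00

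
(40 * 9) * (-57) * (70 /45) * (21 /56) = -11970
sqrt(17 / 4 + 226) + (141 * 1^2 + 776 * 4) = 3260.17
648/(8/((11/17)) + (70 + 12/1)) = 1188/173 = 6.87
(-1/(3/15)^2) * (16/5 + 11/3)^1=-515/3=-171.67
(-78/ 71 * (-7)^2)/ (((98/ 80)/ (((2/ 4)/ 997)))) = -0.02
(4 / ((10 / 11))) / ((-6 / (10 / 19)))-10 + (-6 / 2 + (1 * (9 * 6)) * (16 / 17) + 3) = 40.44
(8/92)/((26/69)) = 3/13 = 0.23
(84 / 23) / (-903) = -4 / 989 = -0.00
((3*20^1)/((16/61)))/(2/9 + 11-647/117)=11895/296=40.19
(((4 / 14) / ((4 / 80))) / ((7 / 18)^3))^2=54419558400 / 5764801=9439.97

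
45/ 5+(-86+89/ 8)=-527/ 8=-65.88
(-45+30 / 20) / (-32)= 87 / 64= 1.36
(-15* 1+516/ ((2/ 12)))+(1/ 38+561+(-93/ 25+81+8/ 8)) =3534291/ 950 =3720.31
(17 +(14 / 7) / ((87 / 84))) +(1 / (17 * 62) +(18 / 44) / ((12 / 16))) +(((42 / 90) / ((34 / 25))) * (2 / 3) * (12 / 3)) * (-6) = 829919 / 59334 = 13.99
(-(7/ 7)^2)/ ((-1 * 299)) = 1/ 299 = 0.00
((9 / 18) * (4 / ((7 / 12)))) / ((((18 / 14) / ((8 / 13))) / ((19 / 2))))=15.59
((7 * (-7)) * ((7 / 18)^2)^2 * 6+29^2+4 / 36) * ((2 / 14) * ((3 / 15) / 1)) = 14598431 / 612360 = 23.84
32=32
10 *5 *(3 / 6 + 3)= 175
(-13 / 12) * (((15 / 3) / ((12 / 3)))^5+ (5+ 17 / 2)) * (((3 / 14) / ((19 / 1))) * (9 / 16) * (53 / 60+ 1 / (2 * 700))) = -0.10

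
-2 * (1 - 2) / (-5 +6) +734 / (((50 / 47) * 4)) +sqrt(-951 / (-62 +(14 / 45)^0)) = sqrt(58011) / 61 +17449 / 100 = 178.44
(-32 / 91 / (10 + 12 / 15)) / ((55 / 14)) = -32 / 3861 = -0.01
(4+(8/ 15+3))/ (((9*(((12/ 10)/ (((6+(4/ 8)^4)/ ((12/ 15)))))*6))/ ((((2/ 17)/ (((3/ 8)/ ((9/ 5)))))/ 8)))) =10961/ 176256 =0.06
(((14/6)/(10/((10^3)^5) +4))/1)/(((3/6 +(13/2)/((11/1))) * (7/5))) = 1375000000000000/3600000000000009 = 0.38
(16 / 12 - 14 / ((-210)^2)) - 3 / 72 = 16271 / 12600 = 1.29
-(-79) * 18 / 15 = 474 / 5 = 94.80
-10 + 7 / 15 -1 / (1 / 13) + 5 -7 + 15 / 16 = -5663 / 240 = -23.60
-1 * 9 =-9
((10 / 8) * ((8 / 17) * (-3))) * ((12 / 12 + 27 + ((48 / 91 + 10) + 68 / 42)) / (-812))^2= -75076000 / 17403838179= -0.00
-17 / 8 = -2.12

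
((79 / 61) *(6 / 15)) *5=158 / 61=2.59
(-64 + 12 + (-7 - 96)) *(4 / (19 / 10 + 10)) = -6200 / 119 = -52.10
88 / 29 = 3.03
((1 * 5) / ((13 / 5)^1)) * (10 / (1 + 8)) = 2.14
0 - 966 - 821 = -1787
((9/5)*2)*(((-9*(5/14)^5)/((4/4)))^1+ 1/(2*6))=150243/1344560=0.11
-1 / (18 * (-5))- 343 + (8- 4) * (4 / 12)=-30749 / 90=-341.66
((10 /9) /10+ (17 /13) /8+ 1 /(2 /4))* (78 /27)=2129 /324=6.57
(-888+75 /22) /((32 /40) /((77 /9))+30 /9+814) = -2043405 /1888256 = -1.08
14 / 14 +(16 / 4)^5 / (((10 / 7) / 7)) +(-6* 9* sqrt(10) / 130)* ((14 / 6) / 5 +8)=25093 / 5 - 1143* sqrt(10) / 325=5007.48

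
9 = 9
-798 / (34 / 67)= -26733 / 17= -1572.53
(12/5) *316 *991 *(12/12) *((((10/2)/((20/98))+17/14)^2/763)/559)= 24351010560/20899333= 1165.16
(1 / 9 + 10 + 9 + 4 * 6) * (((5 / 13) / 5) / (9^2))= 388 / 9477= 0.04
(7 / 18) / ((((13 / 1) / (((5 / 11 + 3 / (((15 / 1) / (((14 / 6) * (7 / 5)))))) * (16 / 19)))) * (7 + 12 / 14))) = 358288 / 100868625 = 0.00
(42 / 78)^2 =0.29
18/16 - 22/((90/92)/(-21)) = 56807/120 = 473.39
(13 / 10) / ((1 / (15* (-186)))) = -3627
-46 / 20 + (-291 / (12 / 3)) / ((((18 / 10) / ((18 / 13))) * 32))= -16843 / 4160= -4.05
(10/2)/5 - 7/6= -1/6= -0.17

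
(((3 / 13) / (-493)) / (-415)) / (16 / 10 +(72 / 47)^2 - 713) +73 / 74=304113561611185 / 308279501308454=0.99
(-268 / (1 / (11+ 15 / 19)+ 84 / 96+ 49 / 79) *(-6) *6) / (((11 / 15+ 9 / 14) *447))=11951170560 / 1204028621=9.93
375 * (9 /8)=3375 /8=421.88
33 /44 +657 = 2631 /4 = 657.75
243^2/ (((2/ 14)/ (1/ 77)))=59049/ 11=5368.09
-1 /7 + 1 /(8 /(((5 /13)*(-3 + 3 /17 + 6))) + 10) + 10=155091 /15638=9.92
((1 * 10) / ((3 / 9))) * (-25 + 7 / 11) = -8040 / 11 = -730.91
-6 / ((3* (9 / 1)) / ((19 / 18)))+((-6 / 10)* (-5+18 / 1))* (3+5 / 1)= -25367 / 405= -62.63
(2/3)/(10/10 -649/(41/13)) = -41/12594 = -0.00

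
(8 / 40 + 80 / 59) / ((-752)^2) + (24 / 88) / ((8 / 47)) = 2940272409 / 1835060480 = 1.60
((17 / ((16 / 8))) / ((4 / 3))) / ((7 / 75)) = 3825 / 56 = 68.30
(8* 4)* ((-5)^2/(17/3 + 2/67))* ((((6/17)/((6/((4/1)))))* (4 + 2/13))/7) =6946560/354263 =19.61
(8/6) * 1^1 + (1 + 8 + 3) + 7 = 61/3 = 20.33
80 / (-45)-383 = -3463 / 9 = -384.78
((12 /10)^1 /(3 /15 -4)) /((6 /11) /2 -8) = 66 /1615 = 0.04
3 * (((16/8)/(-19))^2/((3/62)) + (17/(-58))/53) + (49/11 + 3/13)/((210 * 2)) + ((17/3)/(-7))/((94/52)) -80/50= -76426639853/55937908455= -1.37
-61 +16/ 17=-60.06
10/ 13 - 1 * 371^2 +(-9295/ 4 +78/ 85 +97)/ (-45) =-3040755969/ 22100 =-137590.77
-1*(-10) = 10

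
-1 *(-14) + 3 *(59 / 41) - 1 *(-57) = 3088 / 41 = 75.32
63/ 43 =1.47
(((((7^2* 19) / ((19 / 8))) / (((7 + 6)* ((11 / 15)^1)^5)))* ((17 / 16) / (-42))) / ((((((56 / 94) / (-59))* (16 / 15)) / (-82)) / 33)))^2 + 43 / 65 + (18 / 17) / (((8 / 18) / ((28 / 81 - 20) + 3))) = 41198303222291280151513704477 / 50450683094056960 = 816605458948.57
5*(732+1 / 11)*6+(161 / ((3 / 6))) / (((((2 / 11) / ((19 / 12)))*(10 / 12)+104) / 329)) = 56118199 / 2442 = 22980.43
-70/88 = -35/44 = -0.80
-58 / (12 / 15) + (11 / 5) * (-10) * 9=-541 / 2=-270.50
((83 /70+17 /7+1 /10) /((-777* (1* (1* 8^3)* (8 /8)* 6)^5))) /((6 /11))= -143 /4464228033528116281344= -0.00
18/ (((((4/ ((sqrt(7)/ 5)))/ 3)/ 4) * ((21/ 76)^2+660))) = 103968 * sqrt(7)/ 6354335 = 0.04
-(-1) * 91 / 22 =91 / 22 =4.14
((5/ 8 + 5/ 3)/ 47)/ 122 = 55/ 137616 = 0.00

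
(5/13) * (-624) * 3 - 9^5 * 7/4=-416223/4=-104055.75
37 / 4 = 9.25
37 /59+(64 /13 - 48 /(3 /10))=-118463 /767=-154.45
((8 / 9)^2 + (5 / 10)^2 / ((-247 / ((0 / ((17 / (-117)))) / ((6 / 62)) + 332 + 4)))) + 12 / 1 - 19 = -131045 / 20007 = -6.55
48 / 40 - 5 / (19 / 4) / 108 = 3053 / 2565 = 1.19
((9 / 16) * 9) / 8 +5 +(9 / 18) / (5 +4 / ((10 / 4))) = 24113 / 4224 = 5.71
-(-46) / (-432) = -23 / 216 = -0.11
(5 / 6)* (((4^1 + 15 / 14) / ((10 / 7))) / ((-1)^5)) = -71 / 24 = -2.96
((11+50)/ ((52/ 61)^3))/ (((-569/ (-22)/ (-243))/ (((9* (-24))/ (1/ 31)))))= 30977313915141/ 5000372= 6195001.87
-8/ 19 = -0.42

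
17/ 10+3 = 47/ 10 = 4.70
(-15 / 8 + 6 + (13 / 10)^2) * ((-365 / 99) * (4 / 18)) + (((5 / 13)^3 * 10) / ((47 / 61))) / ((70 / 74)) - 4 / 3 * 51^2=-44720981090767 / 12880527660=-3471.98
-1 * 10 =-10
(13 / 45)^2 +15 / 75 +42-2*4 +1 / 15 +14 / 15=71449 / 2025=35.28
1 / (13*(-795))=-1 / 10335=-0.00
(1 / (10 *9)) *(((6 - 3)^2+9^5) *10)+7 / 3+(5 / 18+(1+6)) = 118289 / 18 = 6571.61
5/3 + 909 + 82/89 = 243394/267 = 911.59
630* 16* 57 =574560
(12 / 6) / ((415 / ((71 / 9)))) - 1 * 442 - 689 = -4224143 / 3735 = -1130.96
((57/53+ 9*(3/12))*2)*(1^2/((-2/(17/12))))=-3995/848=-4.71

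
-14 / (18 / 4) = -28 / 9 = -3.11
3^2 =9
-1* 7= -7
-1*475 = -475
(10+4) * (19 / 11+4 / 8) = 343 / 11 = 31.18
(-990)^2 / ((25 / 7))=274428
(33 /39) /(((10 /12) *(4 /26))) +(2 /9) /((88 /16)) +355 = 179012 /495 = 361.64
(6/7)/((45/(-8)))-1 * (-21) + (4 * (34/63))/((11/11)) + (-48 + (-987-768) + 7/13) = -7286869/4095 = -1779.46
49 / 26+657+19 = 17625 / 26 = 677.88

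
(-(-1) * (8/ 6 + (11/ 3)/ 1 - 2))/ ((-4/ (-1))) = 3/ 4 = 0.75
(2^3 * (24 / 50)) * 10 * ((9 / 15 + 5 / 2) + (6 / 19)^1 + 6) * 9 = 1545696 / 475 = 3254.10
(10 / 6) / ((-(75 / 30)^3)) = -8 / 75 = -0.11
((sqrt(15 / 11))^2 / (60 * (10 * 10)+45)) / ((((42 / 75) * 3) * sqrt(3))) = 25 * sqrt(3) / 558558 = 0.00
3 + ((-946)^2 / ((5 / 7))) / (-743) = -6253267 / 3715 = -1683.25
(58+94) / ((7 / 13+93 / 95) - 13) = -187720 / 14181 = -13.24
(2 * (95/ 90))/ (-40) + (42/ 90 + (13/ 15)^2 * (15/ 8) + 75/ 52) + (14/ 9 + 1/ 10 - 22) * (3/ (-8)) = 20393/ 1872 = 10.89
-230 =-230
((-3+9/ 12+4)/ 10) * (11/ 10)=77/ 400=0.19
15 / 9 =5 / 3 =1.67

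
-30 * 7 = -210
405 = 405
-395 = -395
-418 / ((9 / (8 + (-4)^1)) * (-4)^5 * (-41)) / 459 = -209 / 21679488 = -0.00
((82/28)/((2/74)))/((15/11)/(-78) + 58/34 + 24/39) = 3687827/78407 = 47.03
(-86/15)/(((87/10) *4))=-43/261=-0.16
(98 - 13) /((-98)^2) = 85 /9604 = 0.01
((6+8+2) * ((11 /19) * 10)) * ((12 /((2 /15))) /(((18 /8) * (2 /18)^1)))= 633600 /19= 33347.37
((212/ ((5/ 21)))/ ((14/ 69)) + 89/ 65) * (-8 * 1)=-456536/ 13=-35118.15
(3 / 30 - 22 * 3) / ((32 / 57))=-37563 / 320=-117.38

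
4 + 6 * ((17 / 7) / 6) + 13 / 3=226 / 21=10.76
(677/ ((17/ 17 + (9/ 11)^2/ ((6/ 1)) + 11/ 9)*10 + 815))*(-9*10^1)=-6635277/ 91295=-72.68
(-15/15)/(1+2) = -0.33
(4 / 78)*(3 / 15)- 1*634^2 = -78381418 / 195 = -401955.99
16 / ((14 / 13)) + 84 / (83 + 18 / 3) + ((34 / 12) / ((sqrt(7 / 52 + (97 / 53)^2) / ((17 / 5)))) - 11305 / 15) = -1379071 / 1869 + 15317 *sqrt(6616103) / 7633965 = -732.70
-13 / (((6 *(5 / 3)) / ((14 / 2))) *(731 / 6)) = -273 / 3655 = -0.07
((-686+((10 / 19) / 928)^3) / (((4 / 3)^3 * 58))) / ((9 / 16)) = -1410133126176393 / 158965444739072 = -8.87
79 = 79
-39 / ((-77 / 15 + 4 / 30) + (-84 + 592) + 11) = -39 / 514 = -0.08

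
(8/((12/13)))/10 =13/15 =0.87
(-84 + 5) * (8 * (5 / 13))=-3160 / 13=-243.08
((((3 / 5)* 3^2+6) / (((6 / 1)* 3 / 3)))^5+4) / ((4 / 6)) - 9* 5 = -371703 / 200000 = -1.86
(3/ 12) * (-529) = -132.25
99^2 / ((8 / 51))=499851 / 8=62481.38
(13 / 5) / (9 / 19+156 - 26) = 247 / 12395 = 0.02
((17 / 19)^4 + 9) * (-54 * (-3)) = 203538420 / 130321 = 1561.82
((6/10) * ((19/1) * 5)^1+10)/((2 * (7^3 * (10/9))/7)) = 603/980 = 0.62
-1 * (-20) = 20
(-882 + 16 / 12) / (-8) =1321 / 12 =110.08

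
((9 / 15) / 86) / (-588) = -1 / 84280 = -0.00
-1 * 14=-14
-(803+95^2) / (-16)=2457 / 4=614.25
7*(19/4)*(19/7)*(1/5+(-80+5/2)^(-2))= 1736049/96100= 18.07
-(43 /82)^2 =-1849 /6724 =-0.27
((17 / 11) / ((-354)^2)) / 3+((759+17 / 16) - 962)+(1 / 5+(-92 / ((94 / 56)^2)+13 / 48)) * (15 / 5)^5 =-732816315215203 / 91351604520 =-8021.93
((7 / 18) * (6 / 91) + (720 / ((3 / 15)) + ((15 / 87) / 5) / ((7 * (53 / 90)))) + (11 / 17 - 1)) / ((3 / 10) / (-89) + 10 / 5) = 22852802488630 / 12675726609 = 1802.88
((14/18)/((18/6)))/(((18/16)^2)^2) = 28672/177147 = 0.16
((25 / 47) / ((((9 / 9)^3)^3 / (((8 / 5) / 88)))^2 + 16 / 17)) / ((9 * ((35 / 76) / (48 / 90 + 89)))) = 1735156 / 456950403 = 0.00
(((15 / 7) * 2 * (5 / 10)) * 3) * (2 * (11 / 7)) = 990 / 49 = 20.20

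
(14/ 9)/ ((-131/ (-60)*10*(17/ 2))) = 56/ 6681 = 0.01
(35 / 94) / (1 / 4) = 70 / 47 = 1.49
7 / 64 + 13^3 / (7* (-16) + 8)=-1345 / 64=-21.02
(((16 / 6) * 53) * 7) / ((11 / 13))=38584 / 33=1169.21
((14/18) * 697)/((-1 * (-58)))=4879/522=9.35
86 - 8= 78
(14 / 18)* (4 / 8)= 7 / 18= 0.39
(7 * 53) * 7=2597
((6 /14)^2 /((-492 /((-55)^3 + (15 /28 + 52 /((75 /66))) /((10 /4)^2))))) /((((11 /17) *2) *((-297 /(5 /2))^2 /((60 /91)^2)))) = 2062264951 /1395022866237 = 0.00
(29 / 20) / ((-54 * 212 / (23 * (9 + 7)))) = -667 / 14310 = -0.05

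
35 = 35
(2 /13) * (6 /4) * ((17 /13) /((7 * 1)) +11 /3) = 0.89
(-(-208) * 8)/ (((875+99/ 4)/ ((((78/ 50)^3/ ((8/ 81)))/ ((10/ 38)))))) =75954894912/ 281171875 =270.14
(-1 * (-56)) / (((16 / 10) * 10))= 7 / 2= 3.50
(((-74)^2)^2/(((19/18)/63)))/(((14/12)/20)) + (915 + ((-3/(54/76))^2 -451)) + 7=47218062784945/1539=30681002459.35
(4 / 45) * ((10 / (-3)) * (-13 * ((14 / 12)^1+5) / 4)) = 481 / 81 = 5.94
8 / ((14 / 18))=72 / 7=10.29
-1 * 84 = -84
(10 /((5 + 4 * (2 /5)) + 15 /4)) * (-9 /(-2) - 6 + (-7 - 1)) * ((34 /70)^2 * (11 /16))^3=-610414982441 /15586139520000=-0.04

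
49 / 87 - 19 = -1604 / 87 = -18.44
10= 10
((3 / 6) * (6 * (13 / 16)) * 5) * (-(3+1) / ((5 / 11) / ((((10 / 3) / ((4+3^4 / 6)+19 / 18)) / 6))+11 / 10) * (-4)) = 7150 / 597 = 11.98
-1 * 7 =-7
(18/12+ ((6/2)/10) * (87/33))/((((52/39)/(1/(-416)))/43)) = -8127/45760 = -0.18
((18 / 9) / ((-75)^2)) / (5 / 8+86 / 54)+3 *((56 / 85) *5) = 50295816 / 5089375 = 9.88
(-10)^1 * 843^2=-7106490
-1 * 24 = -24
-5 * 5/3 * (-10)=83.33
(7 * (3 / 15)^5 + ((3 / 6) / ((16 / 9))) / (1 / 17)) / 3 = 478349 / 300000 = 1.59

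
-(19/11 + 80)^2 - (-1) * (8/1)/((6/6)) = -807233/121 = -6671.35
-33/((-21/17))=187/7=26.71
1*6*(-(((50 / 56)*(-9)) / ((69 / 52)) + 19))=-12504 / 161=-77.66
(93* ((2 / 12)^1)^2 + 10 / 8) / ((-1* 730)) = -23 / 4380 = -0.01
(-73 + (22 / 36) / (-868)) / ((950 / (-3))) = 1140563 / 4947600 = 0.23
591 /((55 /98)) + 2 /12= 1053.22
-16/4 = -4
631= 631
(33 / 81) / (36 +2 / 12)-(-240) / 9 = 52102 / 1953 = 26.68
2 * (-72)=-144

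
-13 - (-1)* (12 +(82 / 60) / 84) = -2479 / 2520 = -0.98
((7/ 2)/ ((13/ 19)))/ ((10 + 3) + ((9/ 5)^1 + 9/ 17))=11305/ 33878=0.33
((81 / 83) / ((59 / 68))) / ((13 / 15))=82620 / 63661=1.30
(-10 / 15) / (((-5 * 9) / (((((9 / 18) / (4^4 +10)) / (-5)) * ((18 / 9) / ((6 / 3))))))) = -0.00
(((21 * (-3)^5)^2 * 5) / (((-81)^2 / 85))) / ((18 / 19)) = 3561075 / 2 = 1780537.50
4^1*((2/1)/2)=4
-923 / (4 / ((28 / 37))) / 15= -6461 / 555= -11.64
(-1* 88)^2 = 7744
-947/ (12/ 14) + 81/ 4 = -13015/ 12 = -1084.58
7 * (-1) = -7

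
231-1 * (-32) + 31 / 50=13181 / 50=263.62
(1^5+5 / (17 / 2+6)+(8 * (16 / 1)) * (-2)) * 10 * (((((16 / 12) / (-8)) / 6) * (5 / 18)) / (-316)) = -184625 / 2969136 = -0.06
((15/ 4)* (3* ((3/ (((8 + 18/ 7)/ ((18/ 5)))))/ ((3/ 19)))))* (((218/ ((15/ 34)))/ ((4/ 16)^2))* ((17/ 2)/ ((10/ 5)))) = 452480364/ 185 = 2445839.81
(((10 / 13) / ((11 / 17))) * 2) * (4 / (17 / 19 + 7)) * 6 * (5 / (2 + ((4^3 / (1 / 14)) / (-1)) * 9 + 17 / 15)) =-77520 / 17290559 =-0.00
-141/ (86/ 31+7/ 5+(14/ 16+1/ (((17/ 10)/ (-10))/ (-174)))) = -990760/ 7227479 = -0.14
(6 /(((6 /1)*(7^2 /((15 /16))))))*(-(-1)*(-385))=-825 /112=-7.37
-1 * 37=-37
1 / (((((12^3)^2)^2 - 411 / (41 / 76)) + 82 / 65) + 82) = 2665 / 23761407692793792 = 0.00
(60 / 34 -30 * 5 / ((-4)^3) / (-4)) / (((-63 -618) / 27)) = -23085 / 493952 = -0.05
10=10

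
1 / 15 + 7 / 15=8 / 15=0.53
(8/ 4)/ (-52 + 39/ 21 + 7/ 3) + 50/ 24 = 6149/ 3012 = 2.04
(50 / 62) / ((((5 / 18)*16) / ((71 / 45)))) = 71 / 248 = 0.29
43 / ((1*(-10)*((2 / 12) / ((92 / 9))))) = -263.73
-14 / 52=-7 / 26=-0.27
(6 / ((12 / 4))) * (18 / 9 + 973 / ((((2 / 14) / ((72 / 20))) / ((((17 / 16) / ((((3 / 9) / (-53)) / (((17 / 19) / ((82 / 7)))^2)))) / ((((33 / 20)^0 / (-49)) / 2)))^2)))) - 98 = 215638050809274842076691 / 471367679079680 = 457473136.96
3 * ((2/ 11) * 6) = 36/ 11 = 3.27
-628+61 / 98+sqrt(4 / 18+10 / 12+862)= -61483 / 98+sqrt(31070) / 6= -598.00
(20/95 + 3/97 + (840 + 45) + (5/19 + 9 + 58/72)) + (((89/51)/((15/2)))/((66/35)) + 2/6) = 33341543711/37221228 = 895.77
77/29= 2.66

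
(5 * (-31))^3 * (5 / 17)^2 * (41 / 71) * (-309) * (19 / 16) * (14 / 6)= 52288697715625 / 328304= 159269146.02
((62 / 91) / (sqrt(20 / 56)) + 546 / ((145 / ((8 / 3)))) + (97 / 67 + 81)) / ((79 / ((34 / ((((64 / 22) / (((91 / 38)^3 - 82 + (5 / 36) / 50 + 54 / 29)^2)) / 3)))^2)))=34633165654649922642623037084341647117943959 * sqrt(70) / 840100361521221280735486589030400000 + 250959738725837937838075506108610232807906623937 / 8968763749646884332247529903769600000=28326444135.72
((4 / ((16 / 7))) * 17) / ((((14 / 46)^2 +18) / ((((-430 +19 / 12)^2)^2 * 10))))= 12933442358117090915 / 23348736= 553924733146.89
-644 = -644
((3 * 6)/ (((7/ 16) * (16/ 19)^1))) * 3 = 1026/ 7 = 146.57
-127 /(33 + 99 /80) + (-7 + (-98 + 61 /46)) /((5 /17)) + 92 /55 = -223341979 /629970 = -354.53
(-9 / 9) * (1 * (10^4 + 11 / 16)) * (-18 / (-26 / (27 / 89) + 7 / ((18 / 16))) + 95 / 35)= -441790371 / 15022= -29409.56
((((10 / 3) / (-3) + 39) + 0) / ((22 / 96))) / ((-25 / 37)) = -18352 / 75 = -244.69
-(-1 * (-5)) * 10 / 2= -25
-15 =-15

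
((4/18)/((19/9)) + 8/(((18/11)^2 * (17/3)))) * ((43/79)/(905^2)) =0.00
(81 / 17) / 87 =27 / 493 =0.05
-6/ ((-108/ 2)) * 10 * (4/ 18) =20/ 81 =0.25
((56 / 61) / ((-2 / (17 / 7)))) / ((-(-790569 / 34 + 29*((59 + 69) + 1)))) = -2312 / 40465875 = -0.00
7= 7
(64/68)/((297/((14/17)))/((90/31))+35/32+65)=17920/3623601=0.00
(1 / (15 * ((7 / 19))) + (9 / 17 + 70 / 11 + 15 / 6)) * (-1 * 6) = -375971 / 6545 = -57.44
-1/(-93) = 1/93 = 0.01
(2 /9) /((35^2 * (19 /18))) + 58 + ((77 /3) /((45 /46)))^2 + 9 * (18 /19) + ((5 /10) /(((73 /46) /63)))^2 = 4155340688347 /3616786971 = 1148.90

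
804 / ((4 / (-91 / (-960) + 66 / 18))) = 241937 / 320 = 756.05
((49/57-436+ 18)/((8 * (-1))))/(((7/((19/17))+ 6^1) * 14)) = 23777/78288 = 0.30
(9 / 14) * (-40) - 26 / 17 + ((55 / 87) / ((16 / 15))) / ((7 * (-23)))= -34603299 / 1269968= -27.25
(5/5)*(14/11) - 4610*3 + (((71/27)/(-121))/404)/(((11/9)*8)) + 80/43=-7672959350381/554931168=-13826.87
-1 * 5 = -5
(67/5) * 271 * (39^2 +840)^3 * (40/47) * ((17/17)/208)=238963766443317/1222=195551363701.57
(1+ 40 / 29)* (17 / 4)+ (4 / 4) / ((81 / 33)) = 32947 / 3132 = 10.52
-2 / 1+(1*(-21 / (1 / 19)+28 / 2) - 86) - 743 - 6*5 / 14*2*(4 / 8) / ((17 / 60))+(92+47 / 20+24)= -2630407 / 2380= -1105.21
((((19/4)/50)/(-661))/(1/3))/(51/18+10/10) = -171/1520300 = -0.00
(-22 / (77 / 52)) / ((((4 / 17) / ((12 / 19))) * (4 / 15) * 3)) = -6630 / 133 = -49.85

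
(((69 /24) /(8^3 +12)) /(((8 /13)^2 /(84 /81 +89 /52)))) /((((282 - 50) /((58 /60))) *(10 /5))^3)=1153841 /3204414701568000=0.00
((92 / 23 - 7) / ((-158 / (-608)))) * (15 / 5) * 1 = -2736 / 79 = -34.63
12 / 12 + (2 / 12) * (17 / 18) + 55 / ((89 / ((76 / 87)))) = 473105 / 278748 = 1.70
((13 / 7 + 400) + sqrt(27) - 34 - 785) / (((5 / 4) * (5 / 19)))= -1252.32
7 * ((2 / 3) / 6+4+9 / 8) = 2639 / 72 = 36.65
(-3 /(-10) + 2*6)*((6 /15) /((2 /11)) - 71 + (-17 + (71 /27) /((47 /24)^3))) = -5456071761 /5191150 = -1051.03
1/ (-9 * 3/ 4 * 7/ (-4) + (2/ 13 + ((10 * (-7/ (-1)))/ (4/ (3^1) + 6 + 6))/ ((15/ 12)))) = 0.06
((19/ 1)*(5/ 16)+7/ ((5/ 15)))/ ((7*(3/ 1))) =431/ 336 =1.28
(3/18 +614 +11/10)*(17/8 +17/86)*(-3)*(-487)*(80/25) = 7182247754/1075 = 6681160.70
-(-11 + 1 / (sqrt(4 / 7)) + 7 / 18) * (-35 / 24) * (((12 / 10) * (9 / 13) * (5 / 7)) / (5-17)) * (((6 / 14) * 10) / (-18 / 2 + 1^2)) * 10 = -23875 / 5824 + 1125 * sqrt(7) / 5824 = -3.59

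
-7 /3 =-2.33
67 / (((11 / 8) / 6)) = 3216 / 11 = 292.36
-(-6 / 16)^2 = -9 / 64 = -0.14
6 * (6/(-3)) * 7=-84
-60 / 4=-15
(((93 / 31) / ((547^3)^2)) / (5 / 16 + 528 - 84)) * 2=96 / 190428730521264812861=0.00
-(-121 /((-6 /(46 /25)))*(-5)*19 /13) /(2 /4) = 105754 /195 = 542.33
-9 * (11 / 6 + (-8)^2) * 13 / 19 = -15405 / 38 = -405.39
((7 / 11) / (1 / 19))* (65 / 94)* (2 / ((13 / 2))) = 1330 / 517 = 2.57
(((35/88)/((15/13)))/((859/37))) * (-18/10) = -10101/377960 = -0.03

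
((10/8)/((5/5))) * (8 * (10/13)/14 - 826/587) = -129215/106834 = -1.21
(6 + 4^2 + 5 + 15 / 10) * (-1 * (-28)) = 798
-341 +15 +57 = -269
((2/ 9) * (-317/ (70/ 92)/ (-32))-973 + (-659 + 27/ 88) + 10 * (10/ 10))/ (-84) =22436567/ 1164240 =19.27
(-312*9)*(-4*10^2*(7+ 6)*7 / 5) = 20442240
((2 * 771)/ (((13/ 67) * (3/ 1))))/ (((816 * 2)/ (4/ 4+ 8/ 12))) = 86095/ 31824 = 2.71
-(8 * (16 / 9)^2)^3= -8589934592 / 531441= -16163.48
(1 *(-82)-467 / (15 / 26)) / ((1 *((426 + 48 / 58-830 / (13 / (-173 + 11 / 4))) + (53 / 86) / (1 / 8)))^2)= -14056460315248 / 2013947177764401735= -0.00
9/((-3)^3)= -1/3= -0.33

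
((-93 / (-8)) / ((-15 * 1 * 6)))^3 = -29791 / 13824000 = -0.00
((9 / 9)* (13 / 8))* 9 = 117 / 8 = 14.62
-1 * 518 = -518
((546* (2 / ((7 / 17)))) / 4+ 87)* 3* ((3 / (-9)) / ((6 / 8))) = -1000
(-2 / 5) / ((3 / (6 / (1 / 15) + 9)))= -13.20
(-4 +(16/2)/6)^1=-8/3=-2.67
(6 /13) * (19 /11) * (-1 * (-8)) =912 /143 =6.38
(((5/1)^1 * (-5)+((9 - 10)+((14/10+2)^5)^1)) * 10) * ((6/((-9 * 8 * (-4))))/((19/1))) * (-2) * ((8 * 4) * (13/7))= -7327112/13125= -558.26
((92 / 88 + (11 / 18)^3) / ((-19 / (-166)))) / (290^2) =6781847 / 51254240400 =0.00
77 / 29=2.66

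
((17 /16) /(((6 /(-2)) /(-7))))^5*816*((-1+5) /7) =57954303169 /1327104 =43669.75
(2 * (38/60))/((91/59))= 1121/1365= 0.82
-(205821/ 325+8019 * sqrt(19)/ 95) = -1001.23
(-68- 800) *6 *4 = -20832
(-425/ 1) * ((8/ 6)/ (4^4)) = -425/ 192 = -2.21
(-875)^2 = 765625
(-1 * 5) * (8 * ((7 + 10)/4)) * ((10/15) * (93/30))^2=-32674/45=-726.09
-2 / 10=-1 / 5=-0.20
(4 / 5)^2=16 / 25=0.64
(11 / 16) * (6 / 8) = 33 / 64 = 0.52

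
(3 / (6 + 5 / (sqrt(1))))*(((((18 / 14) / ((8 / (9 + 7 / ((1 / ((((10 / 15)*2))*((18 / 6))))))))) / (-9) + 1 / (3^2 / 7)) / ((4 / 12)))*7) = 59 / 88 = 0.67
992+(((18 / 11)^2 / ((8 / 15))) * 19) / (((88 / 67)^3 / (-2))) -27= 72628964225 / 82458112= 880.80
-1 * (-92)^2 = -8464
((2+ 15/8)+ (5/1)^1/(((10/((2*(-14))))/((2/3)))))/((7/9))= -393/56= -7.02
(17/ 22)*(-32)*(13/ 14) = -1768/ 77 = -22.96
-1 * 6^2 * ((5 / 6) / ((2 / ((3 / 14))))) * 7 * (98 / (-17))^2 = -216090 / 289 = -747.72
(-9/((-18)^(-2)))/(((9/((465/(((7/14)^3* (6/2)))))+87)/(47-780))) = 883470240/35963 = 24566.09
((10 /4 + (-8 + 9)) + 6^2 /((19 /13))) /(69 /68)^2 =2471528 /90459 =27.32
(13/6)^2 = 169/36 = 4.69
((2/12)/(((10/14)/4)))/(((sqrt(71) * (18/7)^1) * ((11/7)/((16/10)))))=2744 * sqrt(71)/527175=0.04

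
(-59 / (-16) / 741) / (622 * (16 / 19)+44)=59 / 6731712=0.00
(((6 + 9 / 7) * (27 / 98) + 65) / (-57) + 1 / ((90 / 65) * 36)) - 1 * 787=-3328393307 / 4223016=-788.16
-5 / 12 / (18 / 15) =-25 / 72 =-0.35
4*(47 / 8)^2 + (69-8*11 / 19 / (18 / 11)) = 558779 / 2736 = 204.23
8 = 8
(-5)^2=25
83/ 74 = 1.12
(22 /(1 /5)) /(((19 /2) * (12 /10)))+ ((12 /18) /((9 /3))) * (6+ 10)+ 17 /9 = 15.09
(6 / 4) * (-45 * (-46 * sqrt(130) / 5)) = 621 * sqrt(130) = 7080.49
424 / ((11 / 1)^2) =424 / 121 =3.50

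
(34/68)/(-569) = -1/1138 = -0.00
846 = 846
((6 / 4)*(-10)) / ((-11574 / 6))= 5 / 643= 0.01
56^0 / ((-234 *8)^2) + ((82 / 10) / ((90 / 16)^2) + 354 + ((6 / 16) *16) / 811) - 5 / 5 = 353.27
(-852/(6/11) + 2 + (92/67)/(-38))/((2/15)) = -14894445/1273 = -11700.27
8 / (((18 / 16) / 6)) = 128 / 3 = 42.67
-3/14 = -0.21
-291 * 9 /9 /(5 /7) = -2037 /5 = -407.40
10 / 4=5 / 2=2.50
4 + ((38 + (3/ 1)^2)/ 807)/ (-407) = 1313749/ 328449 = 4.00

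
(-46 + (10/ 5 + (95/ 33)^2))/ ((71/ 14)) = -544474/ 77319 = -7.04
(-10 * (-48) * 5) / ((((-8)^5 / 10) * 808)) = -375 / 413696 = -0.00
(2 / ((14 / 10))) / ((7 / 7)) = 10 / 7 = 1.43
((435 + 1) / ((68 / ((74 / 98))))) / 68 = 4033 / 56644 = 0.07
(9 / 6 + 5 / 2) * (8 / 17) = 32 / 17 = 1.88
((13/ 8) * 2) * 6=39/ 2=19.50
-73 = -73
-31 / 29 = -1.07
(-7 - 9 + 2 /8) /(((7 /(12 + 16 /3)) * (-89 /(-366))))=-14274 /89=-160.38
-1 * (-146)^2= -21316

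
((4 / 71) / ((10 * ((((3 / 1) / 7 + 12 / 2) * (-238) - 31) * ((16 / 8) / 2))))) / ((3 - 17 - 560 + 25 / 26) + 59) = 0.00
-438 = -438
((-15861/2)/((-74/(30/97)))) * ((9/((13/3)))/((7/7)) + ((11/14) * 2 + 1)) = 100638045/653198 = 154.07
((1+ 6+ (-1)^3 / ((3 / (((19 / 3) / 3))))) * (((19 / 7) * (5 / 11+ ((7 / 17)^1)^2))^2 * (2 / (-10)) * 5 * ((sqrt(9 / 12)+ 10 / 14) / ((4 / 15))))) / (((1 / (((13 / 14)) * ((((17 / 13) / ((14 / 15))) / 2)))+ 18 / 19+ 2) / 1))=-26365996000 * sqrt(3) / 3490360797 - 263659960000 / 24432525579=-23.88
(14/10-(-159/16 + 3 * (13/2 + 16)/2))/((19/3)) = -5379/1520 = -3.54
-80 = -80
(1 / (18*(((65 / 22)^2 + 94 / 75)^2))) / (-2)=-36602500 / 131312741641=-0.00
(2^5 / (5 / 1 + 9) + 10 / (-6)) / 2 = 13 / 42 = 0.31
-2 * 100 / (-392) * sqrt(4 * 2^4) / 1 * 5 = 1000 / 49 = 20.41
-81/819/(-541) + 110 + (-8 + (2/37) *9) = 186684285/1821547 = 102.49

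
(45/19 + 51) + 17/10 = 10463/190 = 55.07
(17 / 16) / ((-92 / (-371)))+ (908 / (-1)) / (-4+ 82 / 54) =36510121 / 98624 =370.20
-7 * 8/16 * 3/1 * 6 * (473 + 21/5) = -150318/5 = -30063.60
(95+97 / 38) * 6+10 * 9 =12831 / 19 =675.32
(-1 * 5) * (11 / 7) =-55 / 7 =-7.86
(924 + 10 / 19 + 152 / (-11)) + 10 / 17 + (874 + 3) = 6353817 / 3553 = 1788.30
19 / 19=1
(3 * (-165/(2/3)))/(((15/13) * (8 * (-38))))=1287/608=2.12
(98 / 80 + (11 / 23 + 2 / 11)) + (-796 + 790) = -41643 / 10120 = -4.11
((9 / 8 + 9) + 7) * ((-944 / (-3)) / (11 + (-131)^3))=-8083 / 3372120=-0.00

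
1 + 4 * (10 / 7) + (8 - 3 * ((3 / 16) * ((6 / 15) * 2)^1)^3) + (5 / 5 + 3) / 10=845833 / 56000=15.10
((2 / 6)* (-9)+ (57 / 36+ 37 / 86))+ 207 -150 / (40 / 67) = -11671 / 258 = -45.24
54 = 54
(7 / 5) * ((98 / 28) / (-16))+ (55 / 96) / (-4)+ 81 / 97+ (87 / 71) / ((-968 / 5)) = 606784319 / 1599987840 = 0.38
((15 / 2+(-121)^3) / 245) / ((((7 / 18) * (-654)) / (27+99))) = 95663889 / 26705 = 3582.25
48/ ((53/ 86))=4128/ 53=77.89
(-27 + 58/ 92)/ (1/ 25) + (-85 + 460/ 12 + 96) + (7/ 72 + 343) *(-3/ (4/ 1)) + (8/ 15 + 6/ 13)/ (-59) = -867.25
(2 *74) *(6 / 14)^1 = 444 / 7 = 63.43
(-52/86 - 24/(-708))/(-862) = 724/1093447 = 0.00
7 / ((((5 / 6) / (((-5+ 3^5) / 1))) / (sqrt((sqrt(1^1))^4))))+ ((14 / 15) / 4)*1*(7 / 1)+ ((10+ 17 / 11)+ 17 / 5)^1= 665207 / 330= 2015.78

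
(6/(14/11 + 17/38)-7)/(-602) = 2525/432838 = 0.01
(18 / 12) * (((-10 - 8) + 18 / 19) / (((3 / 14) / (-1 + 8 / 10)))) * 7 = 15876 / 95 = 167.12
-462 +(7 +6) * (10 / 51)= -23432 / 51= -459.45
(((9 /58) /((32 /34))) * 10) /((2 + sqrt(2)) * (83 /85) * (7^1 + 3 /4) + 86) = 1117974825 /67811067604 - 167309325 * sqrt(2) /135622135208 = 0.01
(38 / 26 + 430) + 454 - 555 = 4296 / 13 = 330.46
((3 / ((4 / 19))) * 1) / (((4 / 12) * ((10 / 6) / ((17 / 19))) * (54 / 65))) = 221 / 8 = 27.62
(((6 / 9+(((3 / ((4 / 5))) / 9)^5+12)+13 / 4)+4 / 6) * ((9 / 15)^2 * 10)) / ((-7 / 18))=-4129589 / 26880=-153.63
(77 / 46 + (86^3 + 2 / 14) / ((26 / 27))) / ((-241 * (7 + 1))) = -691235765 / 2017652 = -342.59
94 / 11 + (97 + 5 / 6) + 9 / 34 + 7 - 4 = 61510 / 561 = 109.64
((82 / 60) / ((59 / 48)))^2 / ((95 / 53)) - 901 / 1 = -900.31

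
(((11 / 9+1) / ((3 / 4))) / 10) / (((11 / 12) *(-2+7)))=32 / 495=0.06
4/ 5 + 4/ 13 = 72/ 65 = 1.11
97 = 97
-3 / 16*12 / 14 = -9 / 56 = -0.16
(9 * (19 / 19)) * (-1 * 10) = -90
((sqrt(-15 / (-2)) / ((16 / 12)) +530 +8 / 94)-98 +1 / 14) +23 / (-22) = 3 *sqrt(30) / 8 +1560191 / 3619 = 433.17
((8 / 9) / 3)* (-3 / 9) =-8 / 81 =-0.10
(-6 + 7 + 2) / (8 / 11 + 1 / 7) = 231 / 67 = 3.45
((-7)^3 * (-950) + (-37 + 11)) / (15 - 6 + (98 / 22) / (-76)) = 272388864 / 7475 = 36439.98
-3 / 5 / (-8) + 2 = 83 / 40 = 2.08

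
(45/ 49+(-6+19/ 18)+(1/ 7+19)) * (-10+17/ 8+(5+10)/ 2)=-13333/ 2352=-5.67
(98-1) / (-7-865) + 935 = 815223 / 872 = 934.89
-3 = -3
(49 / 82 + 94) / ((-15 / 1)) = -6.31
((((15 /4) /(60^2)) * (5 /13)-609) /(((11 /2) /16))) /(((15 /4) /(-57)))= 57762394 /2145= 26928.86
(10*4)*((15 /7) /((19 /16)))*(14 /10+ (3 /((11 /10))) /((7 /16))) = 5642880 /10241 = 551.01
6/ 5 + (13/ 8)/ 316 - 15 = -174367/ 12640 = -13.79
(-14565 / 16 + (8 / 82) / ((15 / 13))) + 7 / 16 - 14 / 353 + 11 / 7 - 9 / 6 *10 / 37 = -408736041563 / 449820840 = -908.66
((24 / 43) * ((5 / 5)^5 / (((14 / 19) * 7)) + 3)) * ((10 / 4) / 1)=9390 / 2107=4.46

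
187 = 187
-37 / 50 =-0.74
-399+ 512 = 113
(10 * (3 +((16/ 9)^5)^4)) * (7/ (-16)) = -42313680241385222092240265/ 97261323672455430408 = -435051.45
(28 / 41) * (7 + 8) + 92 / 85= 39472 / 3485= 11.33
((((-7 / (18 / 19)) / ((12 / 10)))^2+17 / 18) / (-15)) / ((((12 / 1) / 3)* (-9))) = 453241 / 6298560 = 0.07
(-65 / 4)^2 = 4225 / 16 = 264.06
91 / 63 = 13 / 9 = 1.44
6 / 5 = 1.20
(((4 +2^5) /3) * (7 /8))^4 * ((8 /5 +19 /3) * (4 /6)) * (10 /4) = 2571471 /16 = 160716.94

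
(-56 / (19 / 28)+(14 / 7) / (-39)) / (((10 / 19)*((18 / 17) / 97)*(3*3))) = -10090231 / 6318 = -1597.06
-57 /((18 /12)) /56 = -19 /28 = -0.68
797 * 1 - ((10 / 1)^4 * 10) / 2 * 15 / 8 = -92953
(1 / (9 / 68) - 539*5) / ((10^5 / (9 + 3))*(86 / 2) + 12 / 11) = -266057 / 35475108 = -0.01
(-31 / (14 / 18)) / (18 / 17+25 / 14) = -9486 / 677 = -14.01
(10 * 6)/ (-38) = -30/ 19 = -1.58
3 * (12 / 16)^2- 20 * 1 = -293 / 16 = -18.31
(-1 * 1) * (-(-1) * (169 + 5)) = -174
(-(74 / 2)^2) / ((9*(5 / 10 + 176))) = -2738 / 3177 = -0.86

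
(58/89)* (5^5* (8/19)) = 1450000/1691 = 857.48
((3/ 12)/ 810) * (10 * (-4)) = -1/ 81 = -0.01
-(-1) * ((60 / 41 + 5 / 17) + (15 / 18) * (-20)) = -31175 / 2091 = -14.91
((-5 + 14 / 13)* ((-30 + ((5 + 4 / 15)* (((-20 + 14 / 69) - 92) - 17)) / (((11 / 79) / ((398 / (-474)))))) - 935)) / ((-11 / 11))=1814800184 / 148005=12261.75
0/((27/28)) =0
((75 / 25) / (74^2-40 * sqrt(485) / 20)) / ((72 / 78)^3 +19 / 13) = 6591 * sqrt(485) / 74047058602 +9023079 / 37023529301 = 0.00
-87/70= -1.24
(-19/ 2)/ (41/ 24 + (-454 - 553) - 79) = 228/ 26023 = 0.01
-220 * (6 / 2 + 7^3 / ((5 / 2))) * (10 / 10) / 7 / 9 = -30844 / 63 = -489.59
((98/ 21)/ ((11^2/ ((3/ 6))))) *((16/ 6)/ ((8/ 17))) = 119/ 1089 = 0.11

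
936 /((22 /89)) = 41652 /11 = 3786.55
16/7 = 2.29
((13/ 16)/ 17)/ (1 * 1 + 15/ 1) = 13/ 4352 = 0.00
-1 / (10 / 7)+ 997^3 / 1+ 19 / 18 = 44596213801 / 45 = 991026973.36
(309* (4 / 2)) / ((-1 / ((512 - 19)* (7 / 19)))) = -112248.32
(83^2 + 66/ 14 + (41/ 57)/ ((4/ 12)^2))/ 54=917725/ 7182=127.78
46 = 46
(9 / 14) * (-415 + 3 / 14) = -52263 / 196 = -266.65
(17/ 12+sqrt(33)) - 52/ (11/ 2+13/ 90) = -2.05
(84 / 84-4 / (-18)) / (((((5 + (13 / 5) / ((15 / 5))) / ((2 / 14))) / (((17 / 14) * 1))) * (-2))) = -85 / 4704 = -0.02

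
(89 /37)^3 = 704969 /50653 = 13.92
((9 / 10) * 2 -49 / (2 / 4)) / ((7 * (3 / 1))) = -4.58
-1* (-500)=500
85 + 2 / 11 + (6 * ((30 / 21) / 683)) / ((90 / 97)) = 13441525 / 157773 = 85.20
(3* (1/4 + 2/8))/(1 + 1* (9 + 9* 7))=0.02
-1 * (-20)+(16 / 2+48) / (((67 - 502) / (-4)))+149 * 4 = 268184 / 435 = 616.51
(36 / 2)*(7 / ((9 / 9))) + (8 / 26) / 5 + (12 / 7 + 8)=135.78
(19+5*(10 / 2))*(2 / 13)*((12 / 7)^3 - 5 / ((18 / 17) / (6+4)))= -11459624 / 40131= -285.56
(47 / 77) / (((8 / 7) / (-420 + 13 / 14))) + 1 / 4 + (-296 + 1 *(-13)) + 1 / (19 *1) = -12465219 / 23408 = -532.52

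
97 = 97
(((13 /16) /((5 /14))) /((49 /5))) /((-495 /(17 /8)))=-221 /221760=-0.00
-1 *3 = -3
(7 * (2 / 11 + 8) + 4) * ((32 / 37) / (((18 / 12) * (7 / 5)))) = 215680 / 8547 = 25.23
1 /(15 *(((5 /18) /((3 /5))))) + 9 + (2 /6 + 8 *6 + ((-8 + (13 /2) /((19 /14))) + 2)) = 400901 /7125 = 56.27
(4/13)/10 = 0.03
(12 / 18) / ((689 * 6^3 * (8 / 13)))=0.00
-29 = -29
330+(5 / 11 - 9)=3536 / 11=321.45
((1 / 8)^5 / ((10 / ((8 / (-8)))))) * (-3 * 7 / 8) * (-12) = -63 / 655360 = -0.00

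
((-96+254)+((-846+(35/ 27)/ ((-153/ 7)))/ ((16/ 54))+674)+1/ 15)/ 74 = -12383107/ 452880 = -27.34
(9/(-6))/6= -1/4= -0.25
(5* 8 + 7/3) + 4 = 139/3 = 46.33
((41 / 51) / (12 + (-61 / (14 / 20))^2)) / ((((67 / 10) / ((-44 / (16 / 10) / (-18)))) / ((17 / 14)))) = 78925 / 2696770368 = 0.00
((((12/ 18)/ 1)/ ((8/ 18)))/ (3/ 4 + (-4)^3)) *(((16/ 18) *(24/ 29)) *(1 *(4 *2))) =-1024/ 7337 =-0.14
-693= -693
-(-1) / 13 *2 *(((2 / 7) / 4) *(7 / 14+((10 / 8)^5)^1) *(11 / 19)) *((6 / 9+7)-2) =680119 / 5311488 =0.13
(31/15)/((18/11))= 341/270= 1.26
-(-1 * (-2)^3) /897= -0.01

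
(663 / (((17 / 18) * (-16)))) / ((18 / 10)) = -195 / 8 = -24.38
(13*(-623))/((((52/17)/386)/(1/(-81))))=2044063/162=12617.67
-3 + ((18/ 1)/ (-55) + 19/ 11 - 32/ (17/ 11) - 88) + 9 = -8611/ 85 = -101.31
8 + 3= 11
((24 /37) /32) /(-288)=-1 /14208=-0.00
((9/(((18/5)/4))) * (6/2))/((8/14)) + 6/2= 111/2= 55.50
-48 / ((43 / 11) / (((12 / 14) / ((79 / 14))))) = -6336 / 3397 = -1.87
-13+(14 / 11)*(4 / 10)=-687 / 55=-12.49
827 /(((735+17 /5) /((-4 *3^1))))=-12405 /923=-13.44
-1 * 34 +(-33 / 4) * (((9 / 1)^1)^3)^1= -6048.25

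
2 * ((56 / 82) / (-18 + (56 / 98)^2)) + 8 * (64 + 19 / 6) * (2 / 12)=14296570 / 159777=89.48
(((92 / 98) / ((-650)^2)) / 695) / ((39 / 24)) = 92 / 46761771875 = 0.00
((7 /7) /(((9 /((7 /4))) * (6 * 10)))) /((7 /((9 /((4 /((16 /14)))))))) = 1 /840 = 0.00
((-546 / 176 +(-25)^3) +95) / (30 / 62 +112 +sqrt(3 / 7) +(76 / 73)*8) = -1973327348557789 / 15347602714400 +7000192481297*sqrt(21) / 46042808143200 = -127.88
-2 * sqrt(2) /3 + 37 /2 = 17.56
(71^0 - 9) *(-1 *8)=64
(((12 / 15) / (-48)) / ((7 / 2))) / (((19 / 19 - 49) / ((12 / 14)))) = 0.00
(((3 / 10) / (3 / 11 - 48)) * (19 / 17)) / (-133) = 11 / 208250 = 0.00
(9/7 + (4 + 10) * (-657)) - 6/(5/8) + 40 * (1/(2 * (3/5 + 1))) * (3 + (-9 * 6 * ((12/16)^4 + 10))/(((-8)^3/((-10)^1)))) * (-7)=-19535410581/2293760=-8516.76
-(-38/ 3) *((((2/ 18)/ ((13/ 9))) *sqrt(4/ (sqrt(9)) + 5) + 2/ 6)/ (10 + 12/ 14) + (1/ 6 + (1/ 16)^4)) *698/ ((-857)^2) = 2443 *sqrt(57)/ 85930533 + 85776871/ 36099637248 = 0.00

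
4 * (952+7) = 3836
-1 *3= -3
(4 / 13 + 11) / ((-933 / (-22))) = 1078 / 4043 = 0.27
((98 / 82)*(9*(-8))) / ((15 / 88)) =-103488 / 205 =-504.82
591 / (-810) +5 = 1153 / 270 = 4.27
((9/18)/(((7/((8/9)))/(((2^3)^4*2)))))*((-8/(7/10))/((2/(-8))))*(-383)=-4016046080/441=-9106680.45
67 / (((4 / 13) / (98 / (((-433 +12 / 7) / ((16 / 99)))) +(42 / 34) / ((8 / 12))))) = 395.48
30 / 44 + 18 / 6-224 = -4847 / 22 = -220.32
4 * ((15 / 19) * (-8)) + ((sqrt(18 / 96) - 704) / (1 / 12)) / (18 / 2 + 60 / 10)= -55904 / 95 + sqrt(3) / 5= -588.12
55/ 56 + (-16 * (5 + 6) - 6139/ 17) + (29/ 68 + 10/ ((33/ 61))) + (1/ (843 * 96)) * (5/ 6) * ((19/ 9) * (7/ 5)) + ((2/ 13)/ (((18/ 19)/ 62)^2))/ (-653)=-25165988627868703/ 48561125925312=-518.23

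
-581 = -581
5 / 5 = 1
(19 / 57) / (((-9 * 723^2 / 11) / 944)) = -10384 / 14113683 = -0.00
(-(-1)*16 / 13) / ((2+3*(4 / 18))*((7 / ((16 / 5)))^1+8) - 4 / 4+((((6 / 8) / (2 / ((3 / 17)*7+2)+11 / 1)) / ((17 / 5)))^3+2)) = 48616706110464 / 1112613846658223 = 0.04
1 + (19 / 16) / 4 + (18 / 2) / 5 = 991 / 320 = 3.10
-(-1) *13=13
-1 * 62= -62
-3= -3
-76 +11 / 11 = -75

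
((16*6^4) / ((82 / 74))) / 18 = 42624 / 41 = 1039.61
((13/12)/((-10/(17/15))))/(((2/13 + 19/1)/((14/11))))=-0.01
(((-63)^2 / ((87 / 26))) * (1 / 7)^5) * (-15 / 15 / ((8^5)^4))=-351 / 5734055103162153435136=-0.00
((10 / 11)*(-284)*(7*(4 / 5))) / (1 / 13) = -206752 / 11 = -18795.64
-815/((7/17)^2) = -235535/49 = -4806.84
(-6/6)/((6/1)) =-1/6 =-0.17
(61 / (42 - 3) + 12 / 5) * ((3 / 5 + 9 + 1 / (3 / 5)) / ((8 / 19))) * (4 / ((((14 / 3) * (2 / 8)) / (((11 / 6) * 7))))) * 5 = 2100241 / 90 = 23336.01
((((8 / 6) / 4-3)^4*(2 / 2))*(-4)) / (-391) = 16384 / 31671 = 0.52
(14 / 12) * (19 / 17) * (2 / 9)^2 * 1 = 266 / 4131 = 0.06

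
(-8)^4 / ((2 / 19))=38912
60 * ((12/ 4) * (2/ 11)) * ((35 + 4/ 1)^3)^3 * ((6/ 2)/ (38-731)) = -25047403339051080/ 847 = -29571904768655.35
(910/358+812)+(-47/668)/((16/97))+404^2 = 313814543235/1913152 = 164030.12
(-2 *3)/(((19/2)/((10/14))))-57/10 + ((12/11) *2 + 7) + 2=73599/14630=5.03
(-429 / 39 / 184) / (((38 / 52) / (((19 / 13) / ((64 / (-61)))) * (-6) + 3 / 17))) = -663927 / 950912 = -0.70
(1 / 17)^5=1 / 1419857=0.00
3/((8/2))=3/4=0.75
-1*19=-19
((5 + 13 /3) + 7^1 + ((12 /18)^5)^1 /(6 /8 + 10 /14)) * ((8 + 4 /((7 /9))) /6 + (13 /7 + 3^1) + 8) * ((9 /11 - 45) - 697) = -5474739500 /29889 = -183169.04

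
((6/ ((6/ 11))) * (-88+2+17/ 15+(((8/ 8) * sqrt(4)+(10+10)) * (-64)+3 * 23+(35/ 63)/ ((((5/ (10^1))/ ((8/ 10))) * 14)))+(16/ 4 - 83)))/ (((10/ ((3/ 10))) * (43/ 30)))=-5207213/ 15050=-345.99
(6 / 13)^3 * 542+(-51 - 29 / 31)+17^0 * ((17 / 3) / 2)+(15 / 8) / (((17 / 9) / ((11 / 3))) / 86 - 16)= 150905586877 / 37097338044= 4.07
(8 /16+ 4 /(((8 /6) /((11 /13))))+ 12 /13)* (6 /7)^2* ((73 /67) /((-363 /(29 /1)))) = -1308306 /5164159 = -0.25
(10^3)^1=1000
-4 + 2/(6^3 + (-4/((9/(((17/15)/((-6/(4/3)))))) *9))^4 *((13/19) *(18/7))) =-91067109316103846707/22819600478270923708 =-3.99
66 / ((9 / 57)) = 418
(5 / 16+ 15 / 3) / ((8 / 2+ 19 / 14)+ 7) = 595 / 1384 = 0.43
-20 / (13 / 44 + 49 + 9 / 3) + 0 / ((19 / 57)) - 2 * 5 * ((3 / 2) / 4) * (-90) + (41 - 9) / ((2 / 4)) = 1845943 / 4602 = 401.12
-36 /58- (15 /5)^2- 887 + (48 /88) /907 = -259421780 /289333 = -896.62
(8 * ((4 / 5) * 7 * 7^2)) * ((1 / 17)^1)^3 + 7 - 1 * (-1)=207496 / 24565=8.45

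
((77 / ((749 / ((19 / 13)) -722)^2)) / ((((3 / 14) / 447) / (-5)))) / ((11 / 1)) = -26356610 / 15848361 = -1.66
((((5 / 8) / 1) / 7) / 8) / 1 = 5 / 448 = 0.01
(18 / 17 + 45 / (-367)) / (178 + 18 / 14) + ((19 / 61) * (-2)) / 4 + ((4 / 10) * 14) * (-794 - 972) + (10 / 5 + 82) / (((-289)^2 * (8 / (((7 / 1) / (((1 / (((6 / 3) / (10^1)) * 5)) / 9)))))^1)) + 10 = -4636720696847137 / 469315941377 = -9879.74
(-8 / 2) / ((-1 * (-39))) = -4 / 39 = -0.10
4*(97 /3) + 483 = 1837 /3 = 612.33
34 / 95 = 0.36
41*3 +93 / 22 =2799 / 22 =127.23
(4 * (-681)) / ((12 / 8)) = -1816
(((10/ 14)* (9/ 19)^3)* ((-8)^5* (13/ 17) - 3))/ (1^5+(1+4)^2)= -1552897575/ 21221746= -73.17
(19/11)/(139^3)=19/29541809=0.00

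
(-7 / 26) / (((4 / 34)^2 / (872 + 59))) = -1883413 / 104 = -18109.74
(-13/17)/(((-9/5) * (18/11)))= 715/2754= 0.26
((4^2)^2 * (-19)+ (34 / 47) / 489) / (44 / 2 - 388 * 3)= 55894639 / 13123293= 4.26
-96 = -96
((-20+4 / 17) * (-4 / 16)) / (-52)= -21 / 221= -0.10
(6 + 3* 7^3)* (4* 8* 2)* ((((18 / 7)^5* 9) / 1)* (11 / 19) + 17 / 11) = 38906169.60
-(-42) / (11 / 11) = 42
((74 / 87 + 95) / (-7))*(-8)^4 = -34156544 / 609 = -56086.28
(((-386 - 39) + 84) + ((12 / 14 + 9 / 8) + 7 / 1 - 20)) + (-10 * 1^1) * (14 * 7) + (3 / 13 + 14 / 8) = -968267 / 728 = -1330.04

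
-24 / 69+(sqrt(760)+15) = 337 / 23+2 *sqrt(190) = 42.22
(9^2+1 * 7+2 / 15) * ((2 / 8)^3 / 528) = 661 / 253440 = 0.00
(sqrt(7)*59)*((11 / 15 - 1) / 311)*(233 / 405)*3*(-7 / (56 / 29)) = 398663*sqrt(7) / 1259550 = 0.84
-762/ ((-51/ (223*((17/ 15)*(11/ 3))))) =623062/ 45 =13845.82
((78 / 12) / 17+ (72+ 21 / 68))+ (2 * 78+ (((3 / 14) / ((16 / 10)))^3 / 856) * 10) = 2337740066971 / 10222256128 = 228.69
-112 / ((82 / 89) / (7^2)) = -244216 / 41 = -5956.49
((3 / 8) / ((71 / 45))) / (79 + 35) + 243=243.00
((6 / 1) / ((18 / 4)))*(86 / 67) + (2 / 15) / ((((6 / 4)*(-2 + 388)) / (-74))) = 985964 / 581895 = 1.69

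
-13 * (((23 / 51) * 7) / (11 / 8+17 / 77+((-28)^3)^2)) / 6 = -0.00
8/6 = 4/3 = 1.33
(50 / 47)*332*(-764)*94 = -25364800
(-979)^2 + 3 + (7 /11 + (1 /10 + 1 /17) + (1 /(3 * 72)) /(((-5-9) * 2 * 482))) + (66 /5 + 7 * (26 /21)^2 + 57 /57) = 373207868168959 /389378880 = 958469.73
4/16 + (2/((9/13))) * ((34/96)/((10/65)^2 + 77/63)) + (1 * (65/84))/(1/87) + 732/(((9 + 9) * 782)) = 68.44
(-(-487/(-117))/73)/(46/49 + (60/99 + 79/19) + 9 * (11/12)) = -19949468/4881691113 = -0.00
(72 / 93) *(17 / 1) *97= 1276.65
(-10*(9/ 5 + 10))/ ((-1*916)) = 59/ 458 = 0.13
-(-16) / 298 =8 / 149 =0.05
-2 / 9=-0.22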